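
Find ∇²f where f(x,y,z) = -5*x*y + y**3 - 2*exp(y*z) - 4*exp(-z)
-2*y**2*exp(y*z) + 6*y - 2*z**2*exp(y*z) - 4*exp(-z)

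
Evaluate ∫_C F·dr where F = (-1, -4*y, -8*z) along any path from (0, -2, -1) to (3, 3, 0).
-9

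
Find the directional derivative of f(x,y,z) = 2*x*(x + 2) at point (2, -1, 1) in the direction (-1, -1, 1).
-4*sqrt(3)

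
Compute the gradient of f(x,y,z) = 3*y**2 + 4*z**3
(0, 6*y, 12*z**2)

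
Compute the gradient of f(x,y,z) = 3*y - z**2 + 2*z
(0, 3, 2 - 2*z)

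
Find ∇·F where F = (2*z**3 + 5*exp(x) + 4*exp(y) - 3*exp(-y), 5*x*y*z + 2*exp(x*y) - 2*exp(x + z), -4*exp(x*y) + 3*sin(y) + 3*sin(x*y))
5*x*z + 2*x*exp(x*y) + 5*exp(x)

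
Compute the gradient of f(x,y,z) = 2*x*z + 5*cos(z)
(2*z, 0, 2*x - 5*sin(z))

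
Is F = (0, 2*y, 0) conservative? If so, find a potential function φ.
Yes, F is conservative. φ = y**2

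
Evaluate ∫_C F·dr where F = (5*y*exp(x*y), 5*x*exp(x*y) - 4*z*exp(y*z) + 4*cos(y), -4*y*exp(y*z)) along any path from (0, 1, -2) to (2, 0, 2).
-4 - 4*sin(1) + 4*exp(-2)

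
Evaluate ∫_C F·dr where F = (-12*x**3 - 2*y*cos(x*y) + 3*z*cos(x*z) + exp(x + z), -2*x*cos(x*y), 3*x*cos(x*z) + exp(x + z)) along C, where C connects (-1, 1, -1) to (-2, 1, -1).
(5*(-9 - sin(1) + sin(2))*exp(3) - E + 1)*exp(-3)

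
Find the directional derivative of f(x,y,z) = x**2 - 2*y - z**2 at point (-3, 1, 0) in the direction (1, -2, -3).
-sqrt(14)/7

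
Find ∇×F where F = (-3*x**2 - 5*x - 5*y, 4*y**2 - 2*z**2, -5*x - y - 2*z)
(4*z - 1, 5, 5)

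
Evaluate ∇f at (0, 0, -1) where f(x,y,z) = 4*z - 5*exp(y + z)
(0, -5*exp(-1), 4 - 5*exp(-1))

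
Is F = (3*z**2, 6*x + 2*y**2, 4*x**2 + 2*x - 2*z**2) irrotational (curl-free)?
No, ∇×F = (0, -8*x + 6*z - 2, 6)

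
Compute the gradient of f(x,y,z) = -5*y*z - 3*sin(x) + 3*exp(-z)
(-3*cos(x), -5*z, -5*y - 3*exp(-z))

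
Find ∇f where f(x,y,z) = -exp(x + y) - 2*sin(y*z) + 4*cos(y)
(-exp(x + y), -2*z*cos(y*z) - exp(x + y) - 4*sin(y), -2*y*cos(y*z))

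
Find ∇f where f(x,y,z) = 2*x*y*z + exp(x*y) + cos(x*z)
(2*y*z + y*exp(x*y) - z*sin(x*z), x*(2*z + exp(x*y)), x*(2*y - sin(x*z)))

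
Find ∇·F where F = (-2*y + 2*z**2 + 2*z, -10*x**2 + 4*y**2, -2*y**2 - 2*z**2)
8*y - 4*z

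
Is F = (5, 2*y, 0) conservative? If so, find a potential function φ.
Yes, F is conservative. φ = 5*x + y**2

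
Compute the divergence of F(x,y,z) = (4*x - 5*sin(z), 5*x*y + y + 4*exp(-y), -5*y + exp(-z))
5*x + 5 - exp(-z) - 4*exp(-y)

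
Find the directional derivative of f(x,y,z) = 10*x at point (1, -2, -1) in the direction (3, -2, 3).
15*sqrt(22)/11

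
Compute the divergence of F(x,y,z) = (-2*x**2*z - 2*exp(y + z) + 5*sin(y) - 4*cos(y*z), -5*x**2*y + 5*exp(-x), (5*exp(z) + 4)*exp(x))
-5*x**2 - 4*x*z + 5*exp(x + z)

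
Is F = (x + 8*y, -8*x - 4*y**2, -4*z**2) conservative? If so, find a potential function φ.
No, ∇×F = (0, 0, -16) ≠ 0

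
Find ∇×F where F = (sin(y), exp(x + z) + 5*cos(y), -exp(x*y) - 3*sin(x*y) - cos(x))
(-x*exp(x*y) - 3*x*cos(x*y) - exp(x + z), y*exp(x*y) + 3*y*cos(x*y) - sin(x), exp(x + z) - cos(y))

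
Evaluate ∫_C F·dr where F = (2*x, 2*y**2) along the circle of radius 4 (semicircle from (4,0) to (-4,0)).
0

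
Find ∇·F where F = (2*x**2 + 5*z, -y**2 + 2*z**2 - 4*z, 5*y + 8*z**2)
4*x - 2*y + 16*z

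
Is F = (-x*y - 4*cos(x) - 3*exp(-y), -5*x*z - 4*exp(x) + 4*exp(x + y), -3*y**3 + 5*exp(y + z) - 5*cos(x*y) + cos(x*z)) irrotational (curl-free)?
No, ∇×F = (5*x*sin(x*y) + 5*x - 9*y**2 + 5*exp(y + z), -5*y*sin(x*y) + z*sin(x*z), x - 5*z - 4*exp(x) + 4*exp(x + y) - 3*exp(-y))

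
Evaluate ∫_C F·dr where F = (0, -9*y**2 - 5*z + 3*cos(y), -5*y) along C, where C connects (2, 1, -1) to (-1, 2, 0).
-26 - 3*sin(1) + 3*sin(2)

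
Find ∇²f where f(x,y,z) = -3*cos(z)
3*cos(z)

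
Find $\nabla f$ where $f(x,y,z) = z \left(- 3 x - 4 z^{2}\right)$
(-3*z, 0, -3*x - 12*z**2)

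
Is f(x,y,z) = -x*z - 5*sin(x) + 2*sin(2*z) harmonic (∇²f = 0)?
No, ∇²f = 5*sin(x) - 8*sin(2*z)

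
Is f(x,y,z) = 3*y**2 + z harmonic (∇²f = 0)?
No, ∇²f = 6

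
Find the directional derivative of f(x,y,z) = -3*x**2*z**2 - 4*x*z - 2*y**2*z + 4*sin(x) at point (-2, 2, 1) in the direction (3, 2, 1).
2*sqrt(14)*(-4 + 3*cos(2))/7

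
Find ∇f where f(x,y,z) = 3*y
(0, 3, 0)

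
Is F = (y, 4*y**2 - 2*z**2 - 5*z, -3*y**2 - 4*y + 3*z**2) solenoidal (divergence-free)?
No, ∇·F = 8*y + 6*z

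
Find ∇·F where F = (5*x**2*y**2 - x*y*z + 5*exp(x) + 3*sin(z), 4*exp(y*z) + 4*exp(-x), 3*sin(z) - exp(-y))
10*x*y**2 - y*z + 4*z*exp(y*z) + 5*exp(x) + 3*cos(z)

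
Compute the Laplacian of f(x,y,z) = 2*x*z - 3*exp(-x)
-3*exp(-x)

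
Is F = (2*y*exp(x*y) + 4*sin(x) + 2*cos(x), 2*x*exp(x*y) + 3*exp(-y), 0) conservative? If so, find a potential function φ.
Yes, F is conservative. φ = 2*exp(x*y) + 2*sin(x) - 4*cos(x) - 3*exp(-y)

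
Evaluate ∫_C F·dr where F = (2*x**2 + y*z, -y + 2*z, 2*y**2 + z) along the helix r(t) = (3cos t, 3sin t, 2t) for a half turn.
-60 - 5*pi**2/2 + 18*pi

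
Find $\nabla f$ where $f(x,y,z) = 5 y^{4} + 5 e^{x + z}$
(5*exp(x + z), 20*y**3, 5*exp(x + z))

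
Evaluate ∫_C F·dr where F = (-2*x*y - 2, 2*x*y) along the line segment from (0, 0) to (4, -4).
232/3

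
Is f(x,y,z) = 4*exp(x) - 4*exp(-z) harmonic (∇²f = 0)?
No, ∇²f = 4*exp(x) - 4*exp(-z)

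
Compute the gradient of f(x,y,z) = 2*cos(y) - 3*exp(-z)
(0, -2*sin(y), 3*exp(-z))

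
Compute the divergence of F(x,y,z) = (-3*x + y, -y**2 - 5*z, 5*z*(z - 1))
-2*y + 10*z - 8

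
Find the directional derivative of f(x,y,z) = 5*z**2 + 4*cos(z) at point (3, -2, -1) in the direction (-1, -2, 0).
0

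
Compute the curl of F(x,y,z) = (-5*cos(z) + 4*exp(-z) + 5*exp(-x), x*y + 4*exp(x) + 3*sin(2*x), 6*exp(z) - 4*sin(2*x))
(0, 5*sin(z) + 8*cos(2*x) - 4*exp(-z), y + 4*exp(x) + 6*cos(2*x))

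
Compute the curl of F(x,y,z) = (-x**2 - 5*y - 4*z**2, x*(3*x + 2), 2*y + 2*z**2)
(2, -8*z, 6*x + 7)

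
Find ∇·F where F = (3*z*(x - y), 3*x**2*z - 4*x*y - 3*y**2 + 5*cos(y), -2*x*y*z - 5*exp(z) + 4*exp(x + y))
-2*x*y - 4*x - 6*y + 3*z - 5*exp(z) - 5*sin(y)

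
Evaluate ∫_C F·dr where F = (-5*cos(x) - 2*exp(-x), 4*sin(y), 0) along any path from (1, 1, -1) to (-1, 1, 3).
4*sinh(1) + 10*sin(1)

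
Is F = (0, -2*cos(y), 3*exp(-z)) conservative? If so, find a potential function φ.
Yes, F is conservative. φ = -2*sin(y) - 3*exp(-z)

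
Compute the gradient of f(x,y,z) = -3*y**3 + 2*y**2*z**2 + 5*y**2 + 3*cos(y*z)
(0, -9*y**2 + 4*y*z**2 + 10*y - 3*z*sin(y*z), y*(4*y*z - 3*sin(y*z)))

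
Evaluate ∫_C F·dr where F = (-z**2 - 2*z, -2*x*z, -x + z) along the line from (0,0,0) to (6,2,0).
0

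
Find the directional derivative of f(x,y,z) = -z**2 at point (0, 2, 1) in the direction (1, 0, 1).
-sqrt(2)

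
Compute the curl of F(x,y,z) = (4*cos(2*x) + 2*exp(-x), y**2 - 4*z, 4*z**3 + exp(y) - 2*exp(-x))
(exp(y) + 4, -2*exp(-x), 0)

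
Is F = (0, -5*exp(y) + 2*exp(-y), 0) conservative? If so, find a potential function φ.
Yes, F is conservative. φ = -5*exp(y) - 2*exp(-y)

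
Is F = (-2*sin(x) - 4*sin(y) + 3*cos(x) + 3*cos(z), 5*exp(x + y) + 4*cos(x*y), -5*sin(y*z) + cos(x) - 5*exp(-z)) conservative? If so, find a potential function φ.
No, ∇×F = (-5*z*cos(y*z), sin(x) - 3*sin(z), -4*y*sin(x*y) + 5*exp(x + y) + 4*cos(y)) ≠ 0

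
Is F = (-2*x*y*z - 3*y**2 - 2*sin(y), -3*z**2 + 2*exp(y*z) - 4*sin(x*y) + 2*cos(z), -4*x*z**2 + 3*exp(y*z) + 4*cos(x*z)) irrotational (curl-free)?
No, ∇×F = (-2*y*exp(y*z) + 3*z*exp(y*z) + 6*z + 2*sin(z), -2*x*y + 4*z**2 + 4*z*sin(x*z), 2*x*z - 4*y*cos(x*y) + 6*y + 2*cos(y))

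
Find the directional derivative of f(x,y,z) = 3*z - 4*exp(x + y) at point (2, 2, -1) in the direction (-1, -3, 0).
8*sqrt(10)*exp(4)/5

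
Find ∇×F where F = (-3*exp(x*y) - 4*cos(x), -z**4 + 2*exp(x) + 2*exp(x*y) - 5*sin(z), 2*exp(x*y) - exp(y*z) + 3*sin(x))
(2*x*exp(x*y) + 4*z**3 - z*exp(y*z) + 5*cos(z), -2*y*exp(x*y) - 3*cos(x), 3*x*exp(x*y) + 2*y*exp(x*y) + 2*exp(x))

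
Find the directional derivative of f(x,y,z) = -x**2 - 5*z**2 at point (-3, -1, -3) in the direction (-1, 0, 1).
12*sqrt(2)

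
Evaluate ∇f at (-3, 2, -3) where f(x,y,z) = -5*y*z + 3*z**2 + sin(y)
(0, cos(2) + 15, -28)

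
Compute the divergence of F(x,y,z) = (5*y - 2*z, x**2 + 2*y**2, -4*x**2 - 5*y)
4*y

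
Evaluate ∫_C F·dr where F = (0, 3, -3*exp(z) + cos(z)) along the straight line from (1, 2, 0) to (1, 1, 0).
-3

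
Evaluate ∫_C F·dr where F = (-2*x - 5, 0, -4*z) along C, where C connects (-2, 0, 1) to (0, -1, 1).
-6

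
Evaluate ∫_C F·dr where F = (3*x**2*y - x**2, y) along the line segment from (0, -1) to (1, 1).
1/6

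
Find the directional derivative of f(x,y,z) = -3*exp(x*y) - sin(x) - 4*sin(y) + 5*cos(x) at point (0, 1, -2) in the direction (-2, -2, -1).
8*cos(1)/3 + 8/3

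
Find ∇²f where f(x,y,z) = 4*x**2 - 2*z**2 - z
4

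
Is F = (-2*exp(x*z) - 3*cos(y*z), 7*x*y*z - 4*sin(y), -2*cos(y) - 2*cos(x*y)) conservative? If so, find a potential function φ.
No, ∇×F = (-7*x*y + 2*x*sin(x*y) + 2*sin(y), -2*x*exp(x*z) - 2*y*sin(x*y) + 3*y*sin(y*z), z*(7*y - 3*sin(y*z))) ≠ 0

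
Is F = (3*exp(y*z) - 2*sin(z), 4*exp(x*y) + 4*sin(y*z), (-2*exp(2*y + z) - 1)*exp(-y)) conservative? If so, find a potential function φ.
No, ∇×F = (-4*y*cos(y*z) - 2*exp(y + z) + exp(-y), 3*y*exp(y*z) - 2*cos(z), 4*y*exp(x*y) - 3*z*exp(y*z)) ≠ 0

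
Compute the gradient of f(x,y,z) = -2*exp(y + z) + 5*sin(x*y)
(5*y*cos(x*y), 5*x*cos(x*y) - 2*exp(y + z), -2*exp(y + z))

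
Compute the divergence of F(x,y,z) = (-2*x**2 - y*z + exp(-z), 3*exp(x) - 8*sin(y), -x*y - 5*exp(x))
-4*x - 8*cos(y)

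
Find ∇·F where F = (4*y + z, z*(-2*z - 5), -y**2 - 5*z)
-5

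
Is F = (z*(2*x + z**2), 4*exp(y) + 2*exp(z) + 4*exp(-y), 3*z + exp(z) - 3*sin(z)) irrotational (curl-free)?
No, ∇×F = (-2*exp(z), 2*x + 3*z**2, 0)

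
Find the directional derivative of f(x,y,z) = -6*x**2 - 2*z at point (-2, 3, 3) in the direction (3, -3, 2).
34*sqrt(22)/11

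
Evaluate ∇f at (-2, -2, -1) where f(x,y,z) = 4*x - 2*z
(4, 0, -2)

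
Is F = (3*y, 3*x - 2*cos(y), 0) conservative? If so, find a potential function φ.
Yes, F is conservative. φ = 3*x*y - 2*sin(y)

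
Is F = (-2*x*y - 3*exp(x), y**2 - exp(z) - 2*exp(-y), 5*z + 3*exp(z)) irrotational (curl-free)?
No, ∇×F = (exp(z), 0, 2*x)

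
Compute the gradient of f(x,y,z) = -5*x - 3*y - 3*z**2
(-5, -3, -6*z)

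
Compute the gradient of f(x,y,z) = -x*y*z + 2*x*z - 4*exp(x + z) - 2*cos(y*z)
(-y*z + 2*z - 4*exp(x + z), z*(-x + 2*sin(y*z)), -x*y + 2*x + 2*y*sin(y*z) - 4*exp(x + z))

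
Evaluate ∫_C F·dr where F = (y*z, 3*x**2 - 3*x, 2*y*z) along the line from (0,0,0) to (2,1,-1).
1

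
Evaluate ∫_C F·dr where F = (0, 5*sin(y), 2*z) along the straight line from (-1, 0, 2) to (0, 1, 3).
10 - 5*cos(1)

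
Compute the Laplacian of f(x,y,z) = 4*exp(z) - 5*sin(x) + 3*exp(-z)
4*exp(z) + 5*sin(x) + 3*exp(-z)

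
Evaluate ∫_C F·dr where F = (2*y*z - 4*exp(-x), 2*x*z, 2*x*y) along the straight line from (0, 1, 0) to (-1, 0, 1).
-4 + 4*E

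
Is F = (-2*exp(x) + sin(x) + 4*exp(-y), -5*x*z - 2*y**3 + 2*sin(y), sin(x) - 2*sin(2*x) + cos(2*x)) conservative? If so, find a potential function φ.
No, ∇×F = (5*x, 2*sin(2*x) - cos(x) + 4*cos(2*x), -5*z + 4*exp(-y)) ≠ 0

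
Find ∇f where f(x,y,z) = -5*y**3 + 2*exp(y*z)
(0, -15*y**2 + 2*z*exp(y*z), 2*y*exp(y*z))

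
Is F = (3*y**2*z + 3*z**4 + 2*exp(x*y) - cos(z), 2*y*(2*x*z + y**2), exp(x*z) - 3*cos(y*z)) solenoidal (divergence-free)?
No, ∇·F = 4*x*z + x*exp(x*z) + 6*y**2 + 2*y*exp(x*y) + 3*y*sin(y*z)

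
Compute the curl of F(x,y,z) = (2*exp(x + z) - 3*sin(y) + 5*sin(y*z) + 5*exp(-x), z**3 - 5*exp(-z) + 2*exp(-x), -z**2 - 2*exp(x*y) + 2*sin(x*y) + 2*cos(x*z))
(-2*x*exp(x*y) + 2*x*cos(x*y) - 3*z**2 - 5*exp(-z), 2*y*exp(x*y) - 2*y*cos(x*y) + 5*y*cos(y*z) + 2*z*sin(x*z) + 2*exp(x + z), -5*z*cos(y*z) + 3*cos(y) - 2*exp(-x))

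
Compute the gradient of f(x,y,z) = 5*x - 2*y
(5, -2, 0)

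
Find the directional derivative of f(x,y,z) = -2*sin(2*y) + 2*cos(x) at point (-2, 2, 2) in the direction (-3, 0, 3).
-sqrt(2)*sin(2)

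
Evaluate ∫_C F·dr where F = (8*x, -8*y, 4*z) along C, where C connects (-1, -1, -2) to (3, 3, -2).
0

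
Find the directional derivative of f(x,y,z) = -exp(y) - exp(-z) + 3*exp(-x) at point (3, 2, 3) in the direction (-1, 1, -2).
sqrt(6)*(1 - exp(5))*exp(-3)/6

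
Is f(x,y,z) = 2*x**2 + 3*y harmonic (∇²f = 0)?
No, ∇²f = 4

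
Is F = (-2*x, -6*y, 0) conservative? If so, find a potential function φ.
Yes, F is conservative. φ = -x**2 - 3*y**2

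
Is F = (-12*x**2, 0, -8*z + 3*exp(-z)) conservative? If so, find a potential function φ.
Yes, F is conservative. φ = -4*x**3 - 4*z**2 - 3*exp(-z)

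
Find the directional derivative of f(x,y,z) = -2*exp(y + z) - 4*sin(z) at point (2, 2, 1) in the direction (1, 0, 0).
0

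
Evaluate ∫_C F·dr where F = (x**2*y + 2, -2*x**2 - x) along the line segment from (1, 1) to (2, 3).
-31/6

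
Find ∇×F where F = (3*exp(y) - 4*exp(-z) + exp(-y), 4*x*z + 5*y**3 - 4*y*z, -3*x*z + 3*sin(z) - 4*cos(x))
(-4*x + 4*y, 3*z - 4*sin(x) + 4*exp(-z), 4*z - 3*exp(y) + exp(-y))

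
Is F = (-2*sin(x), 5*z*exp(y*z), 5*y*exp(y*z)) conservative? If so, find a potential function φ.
Yes, F is conservative. φ = 5*exp(y*z) + 2*cos(x)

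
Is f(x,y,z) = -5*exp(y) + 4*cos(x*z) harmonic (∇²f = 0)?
No, ∇²f = -4*x**2*cos(x*z) - 4*z**2*cos(x*z) - 5*exp(y)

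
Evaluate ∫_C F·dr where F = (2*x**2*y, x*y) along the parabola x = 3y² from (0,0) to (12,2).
13908/7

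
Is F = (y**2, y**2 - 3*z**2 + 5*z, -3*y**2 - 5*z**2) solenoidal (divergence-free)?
No, ∇·F = 2*y - 10*z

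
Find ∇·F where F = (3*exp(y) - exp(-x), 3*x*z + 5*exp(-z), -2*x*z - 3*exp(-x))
-2*x + exp(-x)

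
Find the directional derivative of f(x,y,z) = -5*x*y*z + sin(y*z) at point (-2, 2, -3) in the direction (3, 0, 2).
sqrt(13)*(4*cos(6)/13 + 10)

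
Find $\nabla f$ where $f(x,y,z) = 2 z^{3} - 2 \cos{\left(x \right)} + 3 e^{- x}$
(2*sin(x) - 3*exp(-x), 0, 6*z**2)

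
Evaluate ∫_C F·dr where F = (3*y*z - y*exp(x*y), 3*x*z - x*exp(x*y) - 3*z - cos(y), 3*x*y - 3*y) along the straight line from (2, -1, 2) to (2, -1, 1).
3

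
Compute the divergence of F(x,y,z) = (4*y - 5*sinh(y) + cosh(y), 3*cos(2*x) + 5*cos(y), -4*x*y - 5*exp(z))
-5*exp(z) - 5*sin(y)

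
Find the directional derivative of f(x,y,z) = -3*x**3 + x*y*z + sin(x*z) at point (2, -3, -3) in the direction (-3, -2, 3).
15*sqrt(22)*(cos(6) + 5)/22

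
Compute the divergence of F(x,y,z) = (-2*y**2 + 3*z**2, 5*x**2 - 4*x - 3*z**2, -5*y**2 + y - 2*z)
-2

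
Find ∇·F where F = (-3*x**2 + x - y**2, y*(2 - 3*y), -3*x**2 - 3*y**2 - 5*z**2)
-6*x - 6*y - 10*z + 3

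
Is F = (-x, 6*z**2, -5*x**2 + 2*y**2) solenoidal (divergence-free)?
No, ∇·F = -1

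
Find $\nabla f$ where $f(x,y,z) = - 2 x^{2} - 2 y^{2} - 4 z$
(-4*x, -4*y, -4)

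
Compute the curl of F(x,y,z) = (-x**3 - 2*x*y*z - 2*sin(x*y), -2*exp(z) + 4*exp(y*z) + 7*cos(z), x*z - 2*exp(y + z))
(-4*y*exp(y*z) + 2*exp(z) - 2*exp(y + z) + 7*sin(z), -2*x*y - z, 2*x*(z + cos(x*y)))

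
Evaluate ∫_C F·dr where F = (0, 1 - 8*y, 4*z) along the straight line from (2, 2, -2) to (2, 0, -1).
8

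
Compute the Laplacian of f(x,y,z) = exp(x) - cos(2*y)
exp(x) + 4*cos(2*y)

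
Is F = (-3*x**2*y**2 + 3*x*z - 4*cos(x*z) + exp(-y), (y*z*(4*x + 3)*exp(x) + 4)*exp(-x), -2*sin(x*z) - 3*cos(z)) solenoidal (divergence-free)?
No, ∇·F = -6*x*y**2 + 4*x*z - 2*x*cos(x*z) + 4*z*sin(x*z) + 6*z + 3*sin(z)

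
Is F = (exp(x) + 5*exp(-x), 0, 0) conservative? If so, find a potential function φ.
Yes, F is conservative. φ = exp(x) - 5*exp(-x)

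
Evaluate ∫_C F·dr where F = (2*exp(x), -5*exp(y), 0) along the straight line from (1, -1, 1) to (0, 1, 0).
-7*E + 5*exp(-1) + 2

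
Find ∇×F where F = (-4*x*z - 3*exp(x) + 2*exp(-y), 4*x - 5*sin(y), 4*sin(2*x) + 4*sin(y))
(4*cos(y), -4*x - 8*cos(2*x), 4 + 2*exp(-y))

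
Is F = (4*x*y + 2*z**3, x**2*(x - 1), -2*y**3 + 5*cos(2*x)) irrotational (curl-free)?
No, ∇×F = (-6*y**2, 6*z**2 + 10*sin(2*x), 3*x*(x - 2))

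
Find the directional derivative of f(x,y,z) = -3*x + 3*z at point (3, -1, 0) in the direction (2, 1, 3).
3*sqrt(14)/14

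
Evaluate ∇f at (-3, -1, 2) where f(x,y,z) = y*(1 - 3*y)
(0, 7, 0)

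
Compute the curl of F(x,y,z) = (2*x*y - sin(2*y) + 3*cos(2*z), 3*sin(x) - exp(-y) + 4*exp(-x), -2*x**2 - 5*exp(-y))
(5*exp(-y), 4*x - 6*sin(2*z), -2*x + 3*cos(x) + 2*cos(2*y) - 4*exp(-x))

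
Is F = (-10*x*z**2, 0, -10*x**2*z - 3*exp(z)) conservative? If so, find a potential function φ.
Yes, F is conservative. φ = -5*x**2*z**2 - 3*exp(z)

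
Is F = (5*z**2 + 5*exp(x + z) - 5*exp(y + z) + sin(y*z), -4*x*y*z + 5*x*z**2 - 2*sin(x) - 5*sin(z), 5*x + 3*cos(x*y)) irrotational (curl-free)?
No, ∇×F = (4*x*y - 10*x*z - 3*x*sin(x*y) + 5*cos(z), 3*y*sin(x*y) + y*cos(y*z) + 10*z + 5*exp(x + z) - 5*exp(y + z) - 5, -4*y*z + 5*z**2 - z*cos(y*z) + 5*exp(y + z) - 2*cos(x))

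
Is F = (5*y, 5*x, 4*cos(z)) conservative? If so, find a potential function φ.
Yes, F is conservative. φ = 5*x*y + 4*sin(z)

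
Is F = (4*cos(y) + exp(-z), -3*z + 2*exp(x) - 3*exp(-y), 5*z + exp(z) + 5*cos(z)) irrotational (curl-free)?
No, ∇×F = (3, -exp(-z), 2*exp(x) + 4*sin(y))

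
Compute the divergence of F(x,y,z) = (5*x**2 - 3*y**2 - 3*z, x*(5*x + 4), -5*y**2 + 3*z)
10*x + 3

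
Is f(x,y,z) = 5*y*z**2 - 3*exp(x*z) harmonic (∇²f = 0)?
No, ∇²f = -3*x**2*exp(x*z) + 10*y - 3*z**2*exp(x*z)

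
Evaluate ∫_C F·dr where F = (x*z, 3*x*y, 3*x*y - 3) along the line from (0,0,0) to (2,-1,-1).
17/3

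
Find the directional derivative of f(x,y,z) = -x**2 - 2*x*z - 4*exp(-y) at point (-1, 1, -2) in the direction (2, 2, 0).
sqrt(2)*(2 + 3*E)*exp(-1)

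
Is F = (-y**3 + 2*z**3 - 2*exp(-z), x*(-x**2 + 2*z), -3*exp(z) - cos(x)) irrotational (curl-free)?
No, ∇×F = (-2*x, 6*z**2 - sin(x) + 2*exp(-z), -3*x**2 + 3*y**2 + 2*z)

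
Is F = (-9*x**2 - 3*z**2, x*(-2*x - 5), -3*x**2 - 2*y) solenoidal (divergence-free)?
No, ∇·F = -18*x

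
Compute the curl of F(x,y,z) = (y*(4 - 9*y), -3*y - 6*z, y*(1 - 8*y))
(7 - 16*y, 0, 18*y - 4)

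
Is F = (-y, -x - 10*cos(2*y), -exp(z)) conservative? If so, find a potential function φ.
Yes, F is conservative. φ = -x*y - exp(z) - 5*sin(2*y)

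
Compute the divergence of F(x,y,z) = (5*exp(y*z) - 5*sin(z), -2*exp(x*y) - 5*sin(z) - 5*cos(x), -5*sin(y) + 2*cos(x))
-2*x*exp(x*y)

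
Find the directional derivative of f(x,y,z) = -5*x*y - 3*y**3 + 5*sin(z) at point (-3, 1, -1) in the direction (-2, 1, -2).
16/3 - 10*cos(1)/3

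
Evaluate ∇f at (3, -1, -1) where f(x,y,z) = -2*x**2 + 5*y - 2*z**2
(-12, 5, 4)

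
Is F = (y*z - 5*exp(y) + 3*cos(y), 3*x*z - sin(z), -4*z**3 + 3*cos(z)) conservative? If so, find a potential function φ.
No, ∇×F = (-3*x + cos(z), y, 2*z + 5*exp(y) + 3*sin(y)) ≠ 0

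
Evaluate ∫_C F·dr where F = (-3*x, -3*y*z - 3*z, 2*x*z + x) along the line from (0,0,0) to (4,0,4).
80/3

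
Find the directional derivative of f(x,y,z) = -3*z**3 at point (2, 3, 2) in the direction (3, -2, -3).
54*sqrt(22)/11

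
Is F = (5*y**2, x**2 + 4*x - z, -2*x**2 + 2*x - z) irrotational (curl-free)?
No, ∇×F = (1, 4*x - 2, 2*x - 10*y + 4)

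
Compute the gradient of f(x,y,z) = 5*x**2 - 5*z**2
(10*x, 0, -10*z)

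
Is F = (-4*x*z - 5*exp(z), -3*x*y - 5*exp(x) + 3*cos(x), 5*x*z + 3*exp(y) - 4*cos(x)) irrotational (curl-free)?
No, ∇×F = (3*exp(y), -4*x - 5*z - 5*exp(z) - 4*sin(x), -3*y - 5*exp(x) - 3*sin(x))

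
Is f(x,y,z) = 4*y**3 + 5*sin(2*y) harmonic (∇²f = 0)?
No, ∇²f = 24*y - 20*sin(2*y)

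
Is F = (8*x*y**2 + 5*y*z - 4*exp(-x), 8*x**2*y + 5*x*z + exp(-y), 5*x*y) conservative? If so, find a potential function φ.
Yes, F is conservative. φ = 4*x**2*y**2 + 5*x*y*z - exp(-y) + 4*exp(-x)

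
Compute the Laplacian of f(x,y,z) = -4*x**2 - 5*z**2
-18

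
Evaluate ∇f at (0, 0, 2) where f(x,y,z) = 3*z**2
(0, 0, 12)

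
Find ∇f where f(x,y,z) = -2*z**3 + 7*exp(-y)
(0, -7*exp(-y), -6*z**2)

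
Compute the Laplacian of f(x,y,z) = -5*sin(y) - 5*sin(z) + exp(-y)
5*sin(y) + 5*sin(z) + exp(-y)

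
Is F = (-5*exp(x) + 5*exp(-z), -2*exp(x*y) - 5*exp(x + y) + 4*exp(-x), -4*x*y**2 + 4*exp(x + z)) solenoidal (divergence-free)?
No, ∇·F = -2*x*exp(x*y) - 5*exp(x) - 5*exp(x + y) + 4*exp(x + z)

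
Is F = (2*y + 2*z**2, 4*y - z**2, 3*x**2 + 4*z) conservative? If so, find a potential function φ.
No, ∇×F = (2*z, -6*x + 4*z, -2) ≠ 0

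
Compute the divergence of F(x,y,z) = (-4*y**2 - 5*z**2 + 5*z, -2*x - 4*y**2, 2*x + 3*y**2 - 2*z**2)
-8*y - 4*z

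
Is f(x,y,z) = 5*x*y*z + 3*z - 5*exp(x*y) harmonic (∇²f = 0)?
No, ∇²f = 5*(-x**2 - y**2)*exp(x*y)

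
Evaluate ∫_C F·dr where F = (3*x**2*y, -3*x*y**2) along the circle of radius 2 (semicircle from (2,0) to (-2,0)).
-12*pi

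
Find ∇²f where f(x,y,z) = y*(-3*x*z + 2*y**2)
12*y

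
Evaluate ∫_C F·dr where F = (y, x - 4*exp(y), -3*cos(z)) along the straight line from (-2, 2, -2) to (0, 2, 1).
-3*sin(2) - 3*sin(1) + 4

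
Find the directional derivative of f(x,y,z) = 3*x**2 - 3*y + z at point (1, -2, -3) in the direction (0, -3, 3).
2*sqrt(2)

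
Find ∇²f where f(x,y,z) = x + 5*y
0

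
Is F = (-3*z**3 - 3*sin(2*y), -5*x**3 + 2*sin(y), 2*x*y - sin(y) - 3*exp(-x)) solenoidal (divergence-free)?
No, ∇·F = 2*cos(y)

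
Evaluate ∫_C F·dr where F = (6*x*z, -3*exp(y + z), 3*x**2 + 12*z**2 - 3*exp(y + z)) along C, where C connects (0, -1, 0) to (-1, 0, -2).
-38 - 3*exp(-2) + 3*exp(-1)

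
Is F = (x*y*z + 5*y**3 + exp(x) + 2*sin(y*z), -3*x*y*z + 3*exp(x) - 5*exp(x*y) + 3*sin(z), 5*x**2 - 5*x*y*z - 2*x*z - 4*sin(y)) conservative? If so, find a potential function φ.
No, ∇×F = (3*x*y - 5*x*z - 4*cos(y) - 3*cos(z), x*y - 10*x + 5*y*z + 2*y*cos(y*z) + 2*z, -x*z - 15*y**2 - 3*y*z - 5*y*exp(x*y) - 2*z*cos(y*z) + 3*exp(x)) ≠ 0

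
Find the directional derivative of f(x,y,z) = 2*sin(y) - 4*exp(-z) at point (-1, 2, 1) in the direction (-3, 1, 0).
sqrt(10)*cos(2)/5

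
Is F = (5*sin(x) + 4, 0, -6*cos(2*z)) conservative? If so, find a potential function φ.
Yes, F is conservative. φ = 4*x - 3*sin(2*z) - 5*cos(x)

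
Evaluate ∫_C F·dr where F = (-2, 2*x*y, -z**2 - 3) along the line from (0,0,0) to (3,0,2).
-44/3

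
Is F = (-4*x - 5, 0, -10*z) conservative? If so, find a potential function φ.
Yes, F is conservative. φ = -2*x**2 - 5*x - 5*z**2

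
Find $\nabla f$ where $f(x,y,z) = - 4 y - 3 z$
(0, -4, -3)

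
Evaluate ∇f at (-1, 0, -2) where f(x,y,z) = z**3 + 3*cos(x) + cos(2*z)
(3*sin(1), 0, 2*sin(4) + 12)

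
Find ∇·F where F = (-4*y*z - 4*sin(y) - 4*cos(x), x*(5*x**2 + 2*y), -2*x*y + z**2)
2*x + 2*z + 4*sin(x)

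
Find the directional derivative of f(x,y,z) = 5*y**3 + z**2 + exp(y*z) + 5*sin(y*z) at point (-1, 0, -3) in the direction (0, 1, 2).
-6*sqrt(5)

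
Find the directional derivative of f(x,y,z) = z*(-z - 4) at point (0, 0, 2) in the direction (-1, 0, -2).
16*sqrt(5)/5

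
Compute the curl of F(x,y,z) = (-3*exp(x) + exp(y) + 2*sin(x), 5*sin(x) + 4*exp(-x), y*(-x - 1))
(-x - 1, y, -exp(y) + 5*cos(x) - 4*exp(-x))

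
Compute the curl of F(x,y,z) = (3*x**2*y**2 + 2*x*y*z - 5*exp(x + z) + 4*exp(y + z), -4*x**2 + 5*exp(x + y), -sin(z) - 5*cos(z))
(0, 2*x*y - 5*exp(x + z) + 4*exp(y + z), -6*x**2*y - 2*x*z - 8*x + 5*exp(x + y) - 4*exp(y + z))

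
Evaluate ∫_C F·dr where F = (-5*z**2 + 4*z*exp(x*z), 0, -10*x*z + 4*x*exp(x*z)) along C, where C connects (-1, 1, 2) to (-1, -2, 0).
-16 - 4*exp(-2)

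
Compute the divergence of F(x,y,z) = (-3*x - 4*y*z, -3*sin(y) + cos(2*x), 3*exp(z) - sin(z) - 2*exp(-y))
3*exp(z) - 3*cos(y) - cos(z) - 3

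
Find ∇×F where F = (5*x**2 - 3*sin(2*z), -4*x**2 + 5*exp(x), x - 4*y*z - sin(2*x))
(-4*z, 2*cos(2*x) - 6*cos(2*z) - 1, -8*x + 5*exp(x))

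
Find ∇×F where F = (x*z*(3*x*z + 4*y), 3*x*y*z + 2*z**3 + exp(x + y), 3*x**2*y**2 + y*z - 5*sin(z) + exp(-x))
(6*x**2*y - 3*x*y - 6*z**2 + z, 6*x**2*z - 6*x*y**2 + 4*x*y + exp(-x), -4*x*z + 3*y*z + exp(x + y))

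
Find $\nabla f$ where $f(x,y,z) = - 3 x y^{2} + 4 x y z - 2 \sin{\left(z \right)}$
(y*(-3*y + 4*z), 2*x*(-3*y + 2*z), 4*x*y - 2*cos(z))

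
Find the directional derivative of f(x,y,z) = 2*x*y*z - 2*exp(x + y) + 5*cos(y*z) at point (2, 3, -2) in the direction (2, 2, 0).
-sqrt(2)*(5*sin(6) + 10 + 2*exp(5))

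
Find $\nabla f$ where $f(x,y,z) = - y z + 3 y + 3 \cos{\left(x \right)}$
(-3*sin(x), 3 - z, -y)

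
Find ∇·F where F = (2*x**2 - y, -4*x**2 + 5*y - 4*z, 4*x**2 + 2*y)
4*x + 5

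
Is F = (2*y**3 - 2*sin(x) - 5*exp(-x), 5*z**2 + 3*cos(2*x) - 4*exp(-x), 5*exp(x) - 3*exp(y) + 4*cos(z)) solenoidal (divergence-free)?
No, ∇·F = -4*sin(z) - 2*cos(x) + 5*exp(-x)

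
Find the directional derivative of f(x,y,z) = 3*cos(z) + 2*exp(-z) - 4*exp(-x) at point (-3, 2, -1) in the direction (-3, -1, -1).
sqrt(11)*(-12*exp(3) - 3*sin(1) + 2*E)/11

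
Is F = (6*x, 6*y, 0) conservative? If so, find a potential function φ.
Yes, F is conservative. φ = 3*x**2 + 3*y**2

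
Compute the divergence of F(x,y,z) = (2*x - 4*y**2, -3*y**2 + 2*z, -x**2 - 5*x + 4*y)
2 - 6*y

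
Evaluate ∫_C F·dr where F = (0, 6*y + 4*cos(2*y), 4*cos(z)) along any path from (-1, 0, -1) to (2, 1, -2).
-2*sin(2) + 3 + 4*sin(1)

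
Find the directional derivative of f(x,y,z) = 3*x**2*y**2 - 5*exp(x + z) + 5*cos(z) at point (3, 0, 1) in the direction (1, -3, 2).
-5*sqrt(14)*(2*sin(1) + 3*exp(4))/14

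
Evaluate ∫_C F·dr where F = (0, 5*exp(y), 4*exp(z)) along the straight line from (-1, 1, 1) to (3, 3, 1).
-5*E*(1 - exp(2))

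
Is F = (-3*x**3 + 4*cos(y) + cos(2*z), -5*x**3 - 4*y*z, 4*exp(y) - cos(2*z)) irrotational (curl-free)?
No, ∇×F = (4*y + 4*exp(y), -2*sin(2*z), -15*x**2 + 4*sin(y))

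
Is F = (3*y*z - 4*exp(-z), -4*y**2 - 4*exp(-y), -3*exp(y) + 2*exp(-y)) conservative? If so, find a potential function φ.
No, ∇×F = (-sinh(y) - 5*cosh(y), 3*y + 4*exp(-z), -3*z) ≠ 0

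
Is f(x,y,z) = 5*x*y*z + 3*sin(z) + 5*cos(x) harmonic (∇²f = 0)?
No, ∇²f = -3*sin(z) - 5*cos(x)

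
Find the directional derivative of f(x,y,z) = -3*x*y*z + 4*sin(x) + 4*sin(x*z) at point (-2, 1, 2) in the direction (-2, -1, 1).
sqrt(6)*(-4*cos(2) + 3 - 12*cos(4))/3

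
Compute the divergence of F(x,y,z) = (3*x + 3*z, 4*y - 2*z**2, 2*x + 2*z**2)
4*z + 7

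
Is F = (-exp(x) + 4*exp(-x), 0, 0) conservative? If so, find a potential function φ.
Yes, F is conservative. φ = -exp(x) - 4*exp(-x)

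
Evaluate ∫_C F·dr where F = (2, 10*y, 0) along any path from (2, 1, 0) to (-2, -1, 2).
-8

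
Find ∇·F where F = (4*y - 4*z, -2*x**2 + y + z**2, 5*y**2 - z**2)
1 - 2*z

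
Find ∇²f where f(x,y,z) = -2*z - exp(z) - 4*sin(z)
-exp(z) + 4*sin(z)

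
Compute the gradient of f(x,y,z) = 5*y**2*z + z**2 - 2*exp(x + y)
(-2*exp(x + y), 10*y*z - 2*exp(x + y), 5*y**2 + 2*z)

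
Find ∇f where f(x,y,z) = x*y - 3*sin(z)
(y, x, -3*cos(z))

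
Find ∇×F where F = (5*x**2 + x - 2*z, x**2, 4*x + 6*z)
(0, -6, 2*x)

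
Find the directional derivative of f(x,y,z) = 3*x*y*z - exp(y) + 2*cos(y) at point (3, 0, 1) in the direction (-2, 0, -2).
0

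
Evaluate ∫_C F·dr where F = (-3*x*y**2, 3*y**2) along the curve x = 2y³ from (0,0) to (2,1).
-7/2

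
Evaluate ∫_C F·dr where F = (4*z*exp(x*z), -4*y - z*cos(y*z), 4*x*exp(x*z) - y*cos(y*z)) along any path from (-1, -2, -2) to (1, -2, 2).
2*sin(4)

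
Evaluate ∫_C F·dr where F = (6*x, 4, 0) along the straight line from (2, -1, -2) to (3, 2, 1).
27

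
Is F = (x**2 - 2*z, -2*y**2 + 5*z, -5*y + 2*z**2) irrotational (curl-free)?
No, ∇×F = (-10, -2, 0)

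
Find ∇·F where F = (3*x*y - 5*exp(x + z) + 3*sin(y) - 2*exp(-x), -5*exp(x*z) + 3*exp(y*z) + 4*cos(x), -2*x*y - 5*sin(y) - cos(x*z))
x*sin(x*z) + 3*y + 3*z*exp(y*z) - 5*exp(x + z) + 2*exp(-x)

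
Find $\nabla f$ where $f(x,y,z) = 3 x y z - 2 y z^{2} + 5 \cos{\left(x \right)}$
(3*y*z - 5*sin(x), z*(3*x - 2*z), y*(3*x - 4*z))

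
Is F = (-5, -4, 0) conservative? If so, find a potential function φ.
Yes, F is conservative. φ = -5*x - 4*y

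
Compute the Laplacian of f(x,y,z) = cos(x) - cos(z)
-cos(x) + cos(z)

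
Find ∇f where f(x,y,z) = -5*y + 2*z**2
(0, -5, 4*z)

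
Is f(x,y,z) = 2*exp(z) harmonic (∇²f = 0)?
No, ∇²f = 2*exp(z)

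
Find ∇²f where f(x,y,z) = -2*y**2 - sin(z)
sin(z) - 4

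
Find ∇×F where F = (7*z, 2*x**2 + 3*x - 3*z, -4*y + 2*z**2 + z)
(-1, 7, 4*x + 3)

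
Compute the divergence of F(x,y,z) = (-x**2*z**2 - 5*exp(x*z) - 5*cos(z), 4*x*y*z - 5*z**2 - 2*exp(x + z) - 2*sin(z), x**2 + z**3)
z*(-2*x*z + 4*x + 3*z - 5*exp(x*z))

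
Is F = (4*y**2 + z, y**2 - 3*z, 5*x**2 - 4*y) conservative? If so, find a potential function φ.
No, ∇×F = (-1, 1 - 10*x, -8*y) ≠ 0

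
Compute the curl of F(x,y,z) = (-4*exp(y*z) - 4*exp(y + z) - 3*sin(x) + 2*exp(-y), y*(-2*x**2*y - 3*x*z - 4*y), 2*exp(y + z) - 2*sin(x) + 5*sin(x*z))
(3*x*y + 2*exp(y + z), -4*y*exp(y*z) - 5*z*cos(x*z) - 4*exp(y + z) + 2*cos(x), ((-y*(4*x*y + 3*z) + 4*z*exp(y*z) + 4*exp(y + z))*exp(y) + 2)*exp(-y))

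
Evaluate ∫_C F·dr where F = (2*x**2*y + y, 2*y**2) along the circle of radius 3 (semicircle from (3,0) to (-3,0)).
-99*pi/4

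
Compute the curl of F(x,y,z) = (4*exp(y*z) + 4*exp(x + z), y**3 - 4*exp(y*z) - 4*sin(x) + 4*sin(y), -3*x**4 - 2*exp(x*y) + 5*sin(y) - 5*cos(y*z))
(-2*x*exp(x*y) + 4*y*exp(y*z) + 5*z*sin(y*z) + 5*cos(y), 12*x**3 + 2*y*exp(x*y) + 4*y*exp(y*z) + 4*exp(x + z), -4*z*exp(y*z) - 4*cos(x))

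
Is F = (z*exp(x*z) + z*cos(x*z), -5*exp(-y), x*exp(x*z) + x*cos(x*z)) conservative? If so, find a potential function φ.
Yes, F is conservative. φ = exp(x*z) + sin(x*z) + 5*exp(-y)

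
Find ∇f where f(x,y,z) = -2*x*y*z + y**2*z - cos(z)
(-2*y*z, 2*z*(-x + y), -2*x*y + y**2 + sin(z))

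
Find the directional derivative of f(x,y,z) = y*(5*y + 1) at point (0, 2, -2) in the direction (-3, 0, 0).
0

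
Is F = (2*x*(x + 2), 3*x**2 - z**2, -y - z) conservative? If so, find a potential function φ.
No, ∇×F = (2*z - 1, 0, 6*x) ≠ 0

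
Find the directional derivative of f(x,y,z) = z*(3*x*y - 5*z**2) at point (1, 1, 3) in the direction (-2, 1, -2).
85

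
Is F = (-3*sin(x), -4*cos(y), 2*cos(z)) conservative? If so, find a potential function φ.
Yes, F is conservative. φ = -4*sin(y) + 2*sin(z) + 3*cos(x)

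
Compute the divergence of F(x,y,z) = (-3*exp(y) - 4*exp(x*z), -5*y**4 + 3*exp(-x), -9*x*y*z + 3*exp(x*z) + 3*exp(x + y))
-9*x*y + 3*x*exp(x*z) - 20*y**3 - 4*z*exp(x*z)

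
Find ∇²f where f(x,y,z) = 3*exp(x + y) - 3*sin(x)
6*exp(x + y) + 3*sin(x)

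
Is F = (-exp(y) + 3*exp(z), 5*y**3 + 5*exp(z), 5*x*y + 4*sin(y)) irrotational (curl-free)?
No, ∇×F = (5*x - 5*exp(z) + 4*cos(y), -5*y + 3*exp(z), exp(y))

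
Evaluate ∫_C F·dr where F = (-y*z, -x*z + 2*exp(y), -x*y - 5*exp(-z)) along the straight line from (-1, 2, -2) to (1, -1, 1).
-7*exp(2) + 7*exp(-1) + 5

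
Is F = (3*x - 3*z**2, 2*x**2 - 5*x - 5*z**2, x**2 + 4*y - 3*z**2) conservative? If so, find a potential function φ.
No, ∇×F = (10*z + 4, -2*x - 6*z, 4*x - 5) ≠ 0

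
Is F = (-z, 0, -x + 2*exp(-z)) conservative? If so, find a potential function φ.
Yes, F is conservative. φ = -x*z - 2*exp(-z)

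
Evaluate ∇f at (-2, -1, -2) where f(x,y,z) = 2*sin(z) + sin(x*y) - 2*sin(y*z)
(-cos(2), 2*cos(2), 4*cos(2))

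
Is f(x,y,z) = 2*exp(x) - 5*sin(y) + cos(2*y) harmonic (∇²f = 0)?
No, ∇²f = 2*exp(x) + 5*sin(y) - 4*cos(2*y)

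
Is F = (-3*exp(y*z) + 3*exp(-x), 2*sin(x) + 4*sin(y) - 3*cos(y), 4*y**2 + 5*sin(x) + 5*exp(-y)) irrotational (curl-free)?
No, ∇×F = (8*y - 5*exp(-y), -3*y*exp(y*z) - 5*cos(x), 3*z*exp(y*z) + 2*cos(x))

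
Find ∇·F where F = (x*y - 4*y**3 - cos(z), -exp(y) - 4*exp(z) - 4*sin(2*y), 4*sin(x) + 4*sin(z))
y - exp(y) - 8*cos(2*y) + 4*cos(z)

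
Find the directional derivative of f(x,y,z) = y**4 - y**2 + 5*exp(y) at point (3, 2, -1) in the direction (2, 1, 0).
sqrt(5)*(28/5 + exp(2))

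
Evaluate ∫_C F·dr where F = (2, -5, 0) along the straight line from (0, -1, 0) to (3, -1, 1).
6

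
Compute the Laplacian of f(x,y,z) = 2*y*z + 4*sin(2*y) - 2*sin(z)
-16*sin(2*y) + 2*sin(z)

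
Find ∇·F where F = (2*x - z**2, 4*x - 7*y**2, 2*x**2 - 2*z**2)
-14*y - 4*z + 2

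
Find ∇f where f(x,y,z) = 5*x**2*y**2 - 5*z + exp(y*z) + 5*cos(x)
(10*x*y**2 - 5*sin(x), 10*x**2*y + z*exp(y*z), y*exp(y*z) - 5)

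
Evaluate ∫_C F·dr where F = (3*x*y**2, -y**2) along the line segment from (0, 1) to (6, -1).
56/3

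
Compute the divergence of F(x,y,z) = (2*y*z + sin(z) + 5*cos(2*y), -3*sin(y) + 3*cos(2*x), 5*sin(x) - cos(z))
sin(z) - 3*cos(y)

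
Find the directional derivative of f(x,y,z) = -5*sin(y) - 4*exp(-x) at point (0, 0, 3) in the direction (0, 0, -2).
0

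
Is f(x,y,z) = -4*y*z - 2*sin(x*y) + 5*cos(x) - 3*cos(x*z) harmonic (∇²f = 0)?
No, ∇²f = 2*x**2*sin(x*y) + 3*x**2*cos(x*z) + 2*y**2*sin(x*y) + 3*z**2*cos(x*z) - 5*cos(x)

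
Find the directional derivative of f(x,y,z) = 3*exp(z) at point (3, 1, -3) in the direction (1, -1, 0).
0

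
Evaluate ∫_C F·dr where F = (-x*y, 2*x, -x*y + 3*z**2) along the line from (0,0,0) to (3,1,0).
0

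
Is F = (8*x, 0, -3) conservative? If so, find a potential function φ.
Yes, F is conservative. φ = 4*x**2 - 3*z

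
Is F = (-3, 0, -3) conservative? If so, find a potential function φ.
Yes, F is conservative. φ = -3*x - 3*z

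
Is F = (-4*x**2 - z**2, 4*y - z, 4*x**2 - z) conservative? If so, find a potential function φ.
No, ∇×F = (1, -8*x - 2*z, 0) ≠ 0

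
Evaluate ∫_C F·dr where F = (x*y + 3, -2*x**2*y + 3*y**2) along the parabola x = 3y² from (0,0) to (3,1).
53/5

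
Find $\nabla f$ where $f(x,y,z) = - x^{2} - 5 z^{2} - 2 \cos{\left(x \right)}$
(-2*x + 2*sin(x), 0, -10*z)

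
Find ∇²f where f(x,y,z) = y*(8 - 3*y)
-6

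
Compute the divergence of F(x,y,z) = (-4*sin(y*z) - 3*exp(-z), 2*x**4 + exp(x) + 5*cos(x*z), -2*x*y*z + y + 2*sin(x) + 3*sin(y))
-2*x*y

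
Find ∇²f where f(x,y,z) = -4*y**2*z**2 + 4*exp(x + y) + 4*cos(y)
-8*y**2 - 8*z**2 + 8*exp(x + y) - 4*cos(y)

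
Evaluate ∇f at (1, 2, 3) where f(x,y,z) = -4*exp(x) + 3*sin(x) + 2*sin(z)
(-4*E + 3*cos(1), 0, 2*cos(3))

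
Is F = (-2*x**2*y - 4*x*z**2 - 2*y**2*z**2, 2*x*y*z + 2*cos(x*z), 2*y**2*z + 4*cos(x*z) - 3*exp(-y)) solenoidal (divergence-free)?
No, ∇·F = -4*x*y + 2*x*z - 4*x*sin(x*z) + 2*y**2 - 4*z**2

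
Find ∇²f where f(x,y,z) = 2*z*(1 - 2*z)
-8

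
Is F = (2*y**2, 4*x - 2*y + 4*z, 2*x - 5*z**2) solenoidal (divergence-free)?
No, ∇·F = -10*z - 2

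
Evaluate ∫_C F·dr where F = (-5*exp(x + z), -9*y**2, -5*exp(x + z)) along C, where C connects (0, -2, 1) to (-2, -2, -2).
-(5 - 5*exp(5))*exp(-4)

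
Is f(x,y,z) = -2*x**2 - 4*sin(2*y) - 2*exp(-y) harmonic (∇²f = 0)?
No, ∇²f = 16*sin(2*y) - 4 - 2*exp(-y)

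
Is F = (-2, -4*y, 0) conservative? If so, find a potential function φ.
Yes, F is conservative. φ = -2*x - 2*y**2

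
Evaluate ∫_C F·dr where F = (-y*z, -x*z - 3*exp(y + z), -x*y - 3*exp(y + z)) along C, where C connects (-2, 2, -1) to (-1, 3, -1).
-3*exp(2) + 1 + 3*E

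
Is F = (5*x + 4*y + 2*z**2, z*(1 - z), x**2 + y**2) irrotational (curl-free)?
No, ∇×F = (2*y + 2*z - 1, -2*x + 4*z, -4)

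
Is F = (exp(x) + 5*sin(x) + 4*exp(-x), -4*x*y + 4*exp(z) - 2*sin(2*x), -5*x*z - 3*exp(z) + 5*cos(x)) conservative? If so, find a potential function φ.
No, ∇×F = (-4*exp(z), 5*z + 5*sin(x), -4*y - 4*cos(2*x)) ≠ 0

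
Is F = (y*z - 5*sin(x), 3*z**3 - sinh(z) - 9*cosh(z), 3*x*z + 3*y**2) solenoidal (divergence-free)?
No, ∇·F = 3*x - 5*cos(x)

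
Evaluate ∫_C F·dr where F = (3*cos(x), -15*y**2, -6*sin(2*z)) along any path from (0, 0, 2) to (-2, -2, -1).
3*sqrt(2)*cos(pi/4 + 2) - 3*cos(4) + 40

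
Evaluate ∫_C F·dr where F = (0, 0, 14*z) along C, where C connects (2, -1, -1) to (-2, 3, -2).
21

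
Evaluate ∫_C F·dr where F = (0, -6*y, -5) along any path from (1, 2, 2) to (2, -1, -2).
29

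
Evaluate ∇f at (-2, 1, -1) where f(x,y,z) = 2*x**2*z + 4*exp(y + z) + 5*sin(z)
(8, 4, 5*cos(1) + 12)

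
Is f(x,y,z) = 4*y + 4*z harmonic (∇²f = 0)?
Yes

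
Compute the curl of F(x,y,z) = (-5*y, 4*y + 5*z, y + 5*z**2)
(-4, 0, 5)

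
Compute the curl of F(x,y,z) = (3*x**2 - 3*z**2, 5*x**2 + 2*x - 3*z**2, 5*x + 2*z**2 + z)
(6*z, -6*z - 5, 10*x + 2)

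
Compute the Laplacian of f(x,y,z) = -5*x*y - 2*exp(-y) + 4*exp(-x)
-2*exp(-y) + 4*exp(-x)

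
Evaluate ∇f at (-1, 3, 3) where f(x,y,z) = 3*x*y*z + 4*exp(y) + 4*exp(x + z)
(27 + 4*exp(2), -9 + 4*exp(3), -9 + 4*exp(2))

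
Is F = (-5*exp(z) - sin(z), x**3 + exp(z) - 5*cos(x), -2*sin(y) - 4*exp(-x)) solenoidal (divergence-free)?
Yes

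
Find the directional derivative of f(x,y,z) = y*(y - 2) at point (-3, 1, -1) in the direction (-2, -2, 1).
0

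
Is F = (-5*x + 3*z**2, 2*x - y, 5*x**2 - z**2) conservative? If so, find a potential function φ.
No, ∇×F = (0, -10*x + 6*z, 2) ≠ 0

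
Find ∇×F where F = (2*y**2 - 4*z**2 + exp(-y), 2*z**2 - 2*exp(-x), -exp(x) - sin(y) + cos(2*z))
(-4*z - cos(y), -8*z + exp(x), -4*y + exp(-y) + 2*exp(-x))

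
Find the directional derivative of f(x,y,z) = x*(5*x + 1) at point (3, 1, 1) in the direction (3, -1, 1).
93*sqrt(11)/11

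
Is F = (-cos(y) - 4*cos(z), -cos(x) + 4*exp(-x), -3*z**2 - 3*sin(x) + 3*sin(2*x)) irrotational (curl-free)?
No, ∇×F = (0, 4*sin(z) + 3*cos(x) - 6*cos(2*x), sin(x) - sin(y) - 4*exp(-x))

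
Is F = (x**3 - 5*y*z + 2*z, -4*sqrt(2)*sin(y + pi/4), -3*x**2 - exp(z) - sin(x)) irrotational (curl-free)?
No, ∇×F = (0, 6*x - 5*y + cos(x) + 2, 5*z)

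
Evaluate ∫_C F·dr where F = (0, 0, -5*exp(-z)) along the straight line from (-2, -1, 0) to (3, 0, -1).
-5 + 5*E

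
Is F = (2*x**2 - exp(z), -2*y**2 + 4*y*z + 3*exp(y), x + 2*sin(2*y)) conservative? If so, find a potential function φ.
No, ∇×F = (-4*y + 4*cos(2*y), -exp(z) - 1, 0) ≠ 0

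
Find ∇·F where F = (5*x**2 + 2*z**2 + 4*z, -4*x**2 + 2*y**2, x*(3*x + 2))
10*x + 4*y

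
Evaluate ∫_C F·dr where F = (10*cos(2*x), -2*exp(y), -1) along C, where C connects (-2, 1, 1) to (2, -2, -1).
10*sin(4) - 2*exp(-2) + 2 + 2*E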